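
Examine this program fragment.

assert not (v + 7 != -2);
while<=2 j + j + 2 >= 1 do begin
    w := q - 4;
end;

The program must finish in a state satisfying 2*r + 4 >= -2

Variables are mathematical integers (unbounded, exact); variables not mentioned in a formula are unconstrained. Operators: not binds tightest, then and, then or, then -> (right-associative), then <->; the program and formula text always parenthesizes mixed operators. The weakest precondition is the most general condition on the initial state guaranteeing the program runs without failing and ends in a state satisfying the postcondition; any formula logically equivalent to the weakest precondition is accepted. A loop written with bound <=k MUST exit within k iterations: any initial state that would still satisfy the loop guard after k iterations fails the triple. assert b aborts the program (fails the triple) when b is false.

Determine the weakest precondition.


Working backward. After the program, the postcondition 2*r + 4 >= -2 must hold; in canonical form it is 2*r >= -6.
Before the loop (bound <=2), unroll the exhaustion recursion (WP_0 = exit-now case; WP_j = one more guarded iteration, up to j = 2):
  WP_0: (not (2*j >= -1)) and 2*r >= -6
  WP_1: (2*j >= -1 -> ((not (2*j >= -1)) and 2*r >= -6)) and ((not (2*j >= -1)) -> 2*r >= -6)
  WP_2: (2*j >= -1 -> ((2*j >= -1 -> ((not (2*j >= -1)) and 2*r >= -6)) and ((not (2*j >= -1)) -> 2*r >= -6))) and ((not (2*j >= -1)) -> 2*r >= -6)
So before the loop: (2*j >= -1 -> ((2*j >= -1 -> ((not (2*j >= -1)) and 2*r >= -6)) and ((not (2*j >= -1)) -> 2*r >= -6))) and ((not (2*j >= -1)) -> 2*r >= -6)
Before assert not (v + 7 != -2): (not (v != -9)) and (2*j >= -1 -> ((2*j >= -1 -> ((not (2*j >= -1)) and 2*r >= -6)) and ((not (2*j >= -1)) -> 2*r >= -6))) and ((not (2*j >= -1)) -> 2*r >= -6)
Answer: WP = (not (v != -9)) and (2*j >= -1 -> ((2*j >= -1 -> ((not (2*j >= -1)) and 2*r >= -6)) and ((not (2*j >= -1)) -> 2*r >= -6))) and ((not (2*j >= -1)) -> 2*r >= -6)


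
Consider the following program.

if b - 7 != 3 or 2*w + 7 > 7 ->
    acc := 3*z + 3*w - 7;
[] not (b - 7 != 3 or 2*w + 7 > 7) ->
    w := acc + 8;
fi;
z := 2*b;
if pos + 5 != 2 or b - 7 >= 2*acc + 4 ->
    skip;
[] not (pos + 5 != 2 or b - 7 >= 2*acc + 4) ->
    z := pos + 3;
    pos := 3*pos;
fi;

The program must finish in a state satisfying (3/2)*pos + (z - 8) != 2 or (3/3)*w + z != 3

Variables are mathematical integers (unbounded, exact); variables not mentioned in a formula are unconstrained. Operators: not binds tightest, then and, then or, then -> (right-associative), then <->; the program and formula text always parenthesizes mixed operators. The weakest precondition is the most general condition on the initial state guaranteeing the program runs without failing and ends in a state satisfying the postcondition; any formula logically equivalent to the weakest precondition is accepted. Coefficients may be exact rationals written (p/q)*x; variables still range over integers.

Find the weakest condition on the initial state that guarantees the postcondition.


Working backward. After the program, the postcondition (3/2)*pos + (z - 8) != 2 or (3/3)*w + z != 3 must hold; in canonical form it is (3/2)*pos + z != 10 or w + z != 3.
Then branch requires (3/2)*pos + z != 10 or w + z != 3; else branch requires (11/2)*pos != 7 or pos + w != 0.
Before the if: ((pos != -3 or b >= 2*acc + 11) -> ((3/2)*pos + z != 10 or w + z != 3)) and ((not (pos != -3 or b >= 2*acc + 11)) -> ((11/2)*pos != 7 or pos + w != 0))
Before z := 2*b: ((pos != -3 or b >= 2*acc + 11) -> (2*b + (3/2)*pos != 10 or 2*b + w != 3)) and ((not (pos != -3 or b >= 2*acc + 11)) -> ((11/2)*pos != 7 or pos + w != 0))
Then branch requires ((pos != -3 or b >= 6*w + 6*z - 3) -> (2*b + (3/2)*pos != 10 or 2*b + w != 3)) and ((not (pos != -3 or b >= 6*w + 6*z - 3)) -> ((11/2)*pos != 7 or pos + w != 0)); else branch requires ((pos != -3 or b >= 2*acc + 11) -> (2*b + (3/2)*pos != 10 or acc + 2*b != -5)) and ((not (pos != -3 or b >= 2*acc + 11)) -> ((11/2)*pos != 7 or acc + pos != -8)).
Before the if: ((b != 10 or 2*w > 0) -> (((pos != -3 or b >= 6*w + 6*z - 3) -> (2*b + (3/2)*pos != 10 or 2*b + w != 3)) and ((not (pos != -3 or b >= 6*w + 6*z - 3)) -> ((11/2)*pos != 7 or pos + w != 0)))) and ((not (b != 10 or 2*w > 0)) -> (((pos != -3 or b >= 2*acc + 11) -> (2*b + (3/2)*pos != 10 or acc + 2*b != -5)) and ((not (pos != -3 or b >= 2*acc + 11)) -> ((11/2)*pos != 7 or acc + pos != -8))))
Answer: WP = ((b != 10 or 2*w > 0) -> (((pos != -3 or b >= 6*w + 6*z - 3) -> (2*b + (3/2)*pos != 10 or 2*b + w != 3)) and ((not (pos != -3 or b >= 6*w + 6*z - 3)) -> ((11/2)*pos != 7 or pos + w != 0)))) and ((not (b != 10 or 2*w > 0)) -> (((pos != -3 or b >= 2*acc + 11) -> (2*b + (3/2)*pos != 10 or acc + 2*b != -5)) and ((not (pos != -3 or b >= 2*acc + 11)) -> ((11/2)*pos != 7 or acc + pos != -8))))


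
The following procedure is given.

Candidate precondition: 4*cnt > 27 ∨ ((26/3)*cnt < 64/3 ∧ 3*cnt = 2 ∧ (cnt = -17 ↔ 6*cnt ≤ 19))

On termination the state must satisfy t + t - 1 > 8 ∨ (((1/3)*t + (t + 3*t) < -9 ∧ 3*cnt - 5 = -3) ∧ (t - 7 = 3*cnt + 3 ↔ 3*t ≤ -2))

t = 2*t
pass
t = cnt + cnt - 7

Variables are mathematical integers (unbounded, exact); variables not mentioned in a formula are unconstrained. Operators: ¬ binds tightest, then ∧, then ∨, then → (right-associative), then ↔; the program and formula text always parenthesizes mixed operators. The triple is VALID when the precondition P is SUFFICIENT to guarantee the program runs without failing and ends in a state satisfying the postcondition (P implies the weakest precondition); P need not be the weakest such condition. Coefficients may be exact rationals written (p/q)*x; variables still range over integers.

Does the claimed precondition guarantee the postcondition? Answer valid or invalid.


Working backward. After the program, the postcondition t + t - 1 > 8 ∨ (((1/3)*t + (t + 3*t) < -9 ∧ 3*cnt - 5 = -3) ∧ (t - 7 = 3*cnt + 3 ↔ 3*t ≤ -2)) must hold; in canonical form it is 2*t > 9 ∨ ((13/3)*t < -9 ∧ 3*cnt = 2 ∧ (t = 3*cnt + 10 ↔ 3*t ≤ -2)).
Before t := cnt + cnt - 7: 4*cnt > 23 ∨ ((26/3)*cnt < 64/3 ∧ 3*cnt = 2 ∧ (cnt = -17 ↔ 6*cnt ≤ 19))
Before skip: 4*cnt > 23 ∨ ((26/3)*cnt < 64/3 ∧ 3*cnt = 2 ∧ (cnt = -17 ↔ 6*cnt ≤ 19))
Before t := 2*t: 4*cnt > 23 ∨ ((26/3)*cnt < 64/3 ∧ 3*cnt = 2 ∧ (cnt = -17 ↔ 6*cnt ≤ 19))
The weakest precondition is 4*cnt > 23 ∨ ((26/3)*cnt < 64/3 ∧ 3*cnt = 2 ∧ (cnt = -17 ↔ 6*cnt ≤ 19)).
Check whether 4*cnt > 27 ∨ ((26/3)*cnt < 64/3 ∧ 3*cnt = 2 ∧ (cnt = -17 ↔ 6*cnt ≤ 19)) implies it.
Every state satisfying the precondition satisfies the weakest precondition: the implication holds.
Answer: valid


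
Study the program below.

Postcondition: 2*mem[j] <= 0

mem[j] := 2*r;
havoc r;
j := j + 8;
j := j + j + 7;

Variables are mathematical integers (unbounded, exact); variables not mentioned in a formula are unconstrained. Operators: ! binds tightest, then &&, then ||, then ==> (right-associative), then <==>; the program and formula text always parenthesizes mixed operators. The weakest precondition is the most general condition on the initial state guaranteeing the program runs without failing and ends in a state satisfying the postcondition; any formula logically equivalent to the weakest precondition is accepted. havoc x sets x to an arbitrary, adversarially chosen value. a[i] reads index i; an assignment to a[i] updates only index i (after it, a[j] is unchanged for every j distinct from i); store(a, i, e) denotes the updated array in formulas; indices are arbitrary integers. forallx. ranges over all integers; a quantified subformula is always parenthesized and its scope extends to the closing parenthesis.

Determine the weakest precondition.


Working backward. After the program, 2*mem[j] <= 0 must hold.
Before j := j + j + 7: 2*mem[2*j + 7] <= 0
Before j := j + 8: 2*mem[2*j + 23] <= 0
Before havoc r: 2*mem[2*j + 23] <= 0
Before mem[j] := 2*r: 2*store(mem, j, 2*r)[2*j + 23] <= 0
Answer: WP = 2*store(mem, j, 2*r)[2*j + 23] <= 0


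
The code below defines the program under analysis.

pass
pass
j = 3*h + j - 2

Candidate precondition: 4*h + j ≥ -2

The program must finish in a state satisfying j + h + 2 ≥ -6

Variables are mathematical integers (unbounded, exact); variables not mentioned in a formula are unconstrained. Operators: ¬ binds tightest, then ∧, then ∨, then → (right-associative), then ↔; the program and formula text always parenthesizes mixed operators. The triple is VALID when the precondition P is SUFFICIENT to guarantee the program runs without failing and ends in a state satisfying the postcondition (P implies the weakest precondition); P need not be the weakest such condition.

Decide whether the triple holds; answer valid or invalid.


Working backward. After the program, the postcondition j + h + 2 ≥ -6 must hold; in canonical form it is h + j ≥ -8.
Before j := 3*h + j - 2: 4*h + j ≥ -6
Before skip: 4*h + j ≥ -6
Before skip: 4*h + j ≥ -6
The weakest precondition is 4*h + j ≥ -6.
Check whether 4*h + j ≥ -2 implies it.
Every state satisfying the precondition satisfies the weakest precondition: the implication holds.
Answer: valid


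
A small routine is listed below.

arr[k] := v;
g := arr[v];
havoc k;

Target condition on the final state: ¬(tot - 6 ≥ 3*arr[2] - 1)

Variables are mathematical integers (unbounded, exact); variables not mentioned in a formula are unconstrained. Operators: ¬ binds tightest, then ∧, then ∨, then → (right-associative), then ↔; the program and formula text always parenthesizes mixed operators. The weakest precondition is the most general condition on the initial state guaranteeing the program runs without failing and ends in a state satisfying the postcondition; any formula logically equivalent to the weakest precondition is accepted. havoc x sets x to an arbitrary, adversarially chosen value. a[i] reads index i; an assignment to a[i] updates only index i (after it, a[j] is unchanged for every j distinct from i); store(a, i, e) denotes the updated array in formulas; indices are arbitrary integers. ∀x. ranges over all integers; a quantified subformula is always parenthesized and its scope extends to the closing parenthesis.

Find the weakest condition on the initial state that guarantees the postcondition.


Working backward. After the program, the postcondition ¬(tot - 6 ≥ 3*arr[2] - 1) must hold; in canonical form it is ¬(tot ≥ 3*arr[2] + 5).
Before havoc k: ¬(tot ≥ 3*arr[2] + 5)
Before g := arr[v]: ¬(tot ≥ 3*arr[2] + 5)
Before arr[k] := v: ¬(tot ≥ 3*store(arr, k, v)[2] + 5)
Answer: WP = ¬(tot ≥ 3*store(arr, k, v)[2] + 5)


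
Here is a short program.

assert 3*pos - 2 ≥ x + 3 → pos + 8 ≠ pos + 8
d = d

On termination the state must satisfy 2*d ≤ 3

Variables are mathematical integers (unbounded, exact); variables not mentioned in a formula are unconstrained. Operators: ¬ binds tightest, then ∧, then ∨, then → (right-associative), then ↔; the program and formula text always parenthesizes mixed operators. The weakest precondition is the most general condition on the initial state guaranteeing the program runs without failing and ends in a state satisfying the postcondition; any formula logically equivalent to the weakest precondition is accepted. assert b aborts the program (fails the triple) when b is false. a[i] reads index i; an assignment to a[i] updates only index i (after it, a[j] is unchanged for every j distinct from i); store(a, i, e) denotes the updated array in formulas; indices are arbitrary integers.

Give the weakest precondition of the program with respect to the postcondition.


Working backward. After the program, 2*d ≤ 3 must hold.
Before d := d: 2*d ≤ 3
Before assert 3*pos - 2 ≥ x + 3 → pos + 8 ≠ pos + 8: (¬(3*pos ≥ x + 5)) ∧ 2*d ≤ 3
Answer: WP = (¬(3*pos ≥ x + 5)) ∧ 2*d ≤ 3


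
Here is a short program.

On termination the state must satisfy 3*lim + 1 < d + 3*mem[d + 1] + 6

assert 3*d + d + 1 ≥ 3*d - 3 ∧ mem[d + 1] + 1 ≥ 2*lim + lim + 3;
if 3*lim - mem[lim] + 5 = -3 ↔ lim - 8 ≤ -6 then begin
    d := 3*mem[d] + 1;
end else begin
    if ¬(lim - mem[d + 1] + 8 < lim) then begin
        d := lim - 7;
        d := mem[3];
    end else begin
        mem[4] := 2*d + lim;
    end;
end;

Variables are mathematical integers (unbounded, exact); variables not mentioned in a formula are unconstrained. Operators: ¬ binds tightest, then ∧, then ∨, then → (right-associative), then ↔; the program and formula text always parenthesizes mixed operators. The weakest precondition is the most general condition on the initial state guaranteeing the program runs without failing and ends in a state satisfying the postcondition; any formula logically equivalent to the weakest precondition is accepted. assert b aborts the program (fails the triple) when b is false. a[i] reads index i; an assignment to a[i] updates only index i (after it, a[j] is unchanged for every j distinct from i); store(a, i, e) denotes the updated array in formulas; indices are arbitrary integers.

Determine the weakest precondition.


Working backward. After the program, the postcondition 3*lim + 1 < d + 3*mem[d + 1] + 6 must hold; in canonical form it is 3*lim < 3*mem[d + 1] + d + 5.
Then branch requires 3*lim < 3*mem[3*mem[d] + 2] + 3*mem[d] + 6; else branch requires ((¬(mem[d + 1] > 8)) → 3*lim < 3*mem[mem[3] + 1] + mem[3] + 5) ∧ (mem[d + 1] > 8 → 3*lim < 3*store(mem, 4, 2*d + lim)[d + 1] + d + 5).
Before the if: ((3*lim = mem[lim] - 8 ↔ lim ≤ 2) → 3*lim < 3*mem[3*mem[d] + 2] + 3*mem[d] + 6) ∧ ((¬(3*lim = mem[lim] - 8 ↔ lim ≤ 2)) → (((¬(mem[d + 1] > 8)) → 3*lim < 3*mem[mem[3] + 1] + mem[3] + 5) ∧ (mem[d + 1] > 8 → 3*lim < 3*store(mem, 4, 2*d + lim)[d + 1] + d + 5)))
Before assert 3*d + d + 1 ≥ 3*d - 3 ∧ mem[d + 1] + 1 ≥ 2*lim + lim + 3: d ≥ -4 ∧ mem[d + 1] ≥ 3*lim + 2 ∧ ((3*lim = mem[lim] - 8 ↔ lim ≤ 2) → 3*lim < 3*mem[3*mem[d] + 2] + 3*mem[d] + 6) ∧ ((¬(3*lim = mem[lim] - 8 ↔ lim ≤ 2)) → (((¬(mem[d + 1] > 8)) → 3*lim < 3*mem[mem[3] + 1] + mem[3] + 5) ∧ (mem[d + 1] > 8 → 3*lim < 3*store(mem, 4, 2*d + lim)[d + 1] + d + 5)))
Answer: WP = d ≥ -4 ∧ mem[d + 1] ≥ 3*lim + 2 ∧ ((3*lim = mem[lim] - 8 ↔ lim ≤ 2) → 3*lim < 3*mem[3*mem[d] + 2] + 3*mem[d] + 6) ∧ ((¬(3*lim = mem[lim] - 8 ↔ lim ≤ 2)) → (((¬(mem[d + 1] > 8)) → 3*lim < 3*mem[mem[3] + 1] + mem[3] + 5) ∧ (mem[d + 1] > 8 → 3*lim < 3*store(mem, 4, 2*d + lim)[d + 1] + d + 5)))


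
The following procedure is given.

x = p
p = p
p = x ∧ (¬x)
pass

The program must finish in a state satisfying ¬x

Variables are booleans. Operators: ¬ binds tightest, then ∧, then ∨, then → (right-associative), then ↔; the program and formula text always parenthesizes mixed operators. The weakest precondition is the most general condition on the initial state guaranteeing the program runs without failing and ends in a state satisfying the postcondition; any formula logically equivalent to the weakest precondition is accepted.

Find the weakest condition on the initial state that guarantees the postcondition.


Working backward. After the program, ¬x must hold.
Before skip: ¬x
Before p := x ∧ (¬x): ¬x
Before p := p: ¬x
Before x := p: ¬p
Answer: WP = ¬p


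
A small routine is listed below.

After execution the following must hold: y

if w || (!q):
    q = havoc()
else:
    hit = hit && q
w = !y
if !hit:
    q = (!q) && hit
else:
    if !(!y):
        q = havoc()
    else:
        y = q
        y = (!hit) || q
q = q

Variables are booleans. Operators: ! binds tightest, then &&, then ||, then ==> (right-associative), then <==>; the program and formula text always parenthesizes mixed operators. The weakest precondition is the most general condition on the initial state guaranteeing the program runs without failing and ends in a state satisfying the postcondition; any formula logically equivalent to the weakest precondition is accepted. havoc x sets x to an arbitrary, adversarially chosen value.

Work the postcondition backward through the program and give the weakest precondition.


Working backward. After the program, y must hold.
Before q := q: y
Then branch requires y; else branch requires (!y) ==> ((!hit) || q).
Before the if: ((!hit) ==> y) && (hit ==> ((!y) ==> ((!hit) || q)))
Before w := !y: ((!hit) ==> y) && (hit ==> ((!y) ==> ((!hit) || q)))
Then branch requires ((!hit) ==> y) && (hit ==> ((!y) ==> (!hit))); else branch requires ((!(hit && q)) ==> y) && ((hit && q) ==> ((!y) ==> ((!(hit && q)) || q))).
Before the if: ((w || (!q)) ==> (((!hit) ==> y) && (hit ==> ((!y) ==> (!hit))))) && ((!(w || (!q))) ==> (((!(hit && q)) ==> y) && ((hit && q) ==> ((!y) ==> ((!(hit && q)) || q)))))
Answer: WP = ((w || (!q)) ==> (((!hit) ==> y) && (hit ==> ((!y) ==> (!hit))))) && ((!(w || (!q))) ==> (((!(hit && q)) ==> y) && ((hit && q) ==> ((!y) ==> ((!(hit && q)) || q)))))


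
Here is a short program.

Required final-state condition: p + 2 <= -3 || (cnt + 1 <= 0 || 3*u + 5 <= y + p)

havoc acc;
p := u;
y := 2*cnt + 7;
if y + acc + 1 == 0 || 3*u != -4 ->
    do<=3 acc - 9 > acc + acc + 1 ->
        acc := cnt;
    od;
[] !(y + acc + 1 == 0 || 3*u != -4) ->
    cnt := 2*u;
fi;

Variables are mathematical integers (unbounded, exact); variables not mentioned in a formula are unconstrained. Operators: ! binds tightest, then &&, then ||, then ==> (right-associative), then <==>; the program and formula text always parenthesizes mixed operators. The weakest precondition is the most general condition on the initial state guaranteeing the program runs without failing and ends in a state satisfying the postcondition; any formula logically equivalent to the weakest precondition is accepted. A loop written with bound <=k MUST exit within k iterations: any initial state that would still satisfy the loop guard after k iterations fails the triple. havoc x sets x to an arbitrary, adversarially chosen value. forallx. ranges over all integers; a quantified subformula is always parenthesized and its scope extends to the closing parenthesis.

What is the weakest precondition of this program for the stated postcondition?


Working backward. After the program, the postcondition p + 2 <= -3 || (cnt + 1 <= 0 || 3*u + 5 <= y + p) must hold; in canonical form it is p <= -5 || cnt <= -1 || 3*u <= p + y - 5.
Then branch requires (acc < -10 ==> ((cnt < -10 ==> ((cnt < -10 ==> ((!(cnt < -10)) && (p <= -5 || cnt <= -1 || 3*u <= p + y - 5))) && ((!(cnt < -10)) ==> (p <= -5 || cnt <= -1 || 3*u <= p + y - 5)))) && ((!(cnt < -10)) ==> (p <= -5 || cnt <= -1 || 3*u <= p + y - 5)))) && ((!(acc < -10)) ==> (p <= -5 || cnt <= -1 || 3*u <= p + y - 5)); else branch requires p <= -5 || 2*u <= -1 || 3*u <= p + y - 5.
Before the if: ((acc + y == -1 || 3*u != -4) ==> ((acc < -10 ==> ((cnt < -10 ==> ((cnt < -10 ==> ((!(cnt < -10)) && (p <= -5 || cnt <= -1 || 3*u <= p + y - 5))) && ((!(cnt < -10)) ==> (p <= -5 || cnt <= -1 || 3*u <= p + y - 5)))) && ((!(cnt < -10)) ==> (p <= -5 || cnt <= -1 || 3*u <= p + y - 5)))) && ((!(acc < -10)) ==> (p <= -5 || cnt <= -1 || 3*u <= p + y - 5)))) && ((!(acc + y == -1 || 3*u != -4)) ==> (p <= -5 || 2*u <= -1 || 3*u <= p + y - 5))
Before y := 2*cnt + 7: ((acc + 2*cnt == -8 || 3*u != -4) ==> ((acc < -10 ==> ((cnt < -10 ==> ((cnt < -10 ==> ((!(cnt < -10)) && (p <= -5 || cnt <= -1 || 3*u <= 2*cnt + p + 2))) && ((!(cnt < -10)) ==> (p <= -5 || cnt <= -1 || 3*u <= 2*cnt + p + 2)))) && ((!(cnt < -10)) ==> (p <= -5 || cnt <= -1 || 3*u <= 2*cnt + p + 2)))) && ((!(acc < -10)) ==> (p <= -5 || cnt <= -1 || 3*u <= 2*cnt + p + 2)))) && ((!(acc + 2*cnt == -8 || 3*u != -4)) ==> (p <= -5 || 2*u <= -1 || 3*u <= 2*cnt + p + 2))
Before p := u: ((acc + 2*cnt == -8 || 3*u != -4) ==> ((acc < -10 ==> ((cnt < -10 ==> ((cnt < -10 ==> ((!(cnt < -10)) && (u <= -5 || cnt <= -1 || 2*u <= 2*cnt + 2))) && ((!(cnt < -10)) ==> (u <= -5 || cnt <= -1 || 2*u <= 2*cnt + 2)))) && ((!(cnt < -10)) ==> (u <= -5 || cnt <= -1 || 2*u <= 2*cnt + 2)))) && ((!(acc < -10)) ==> (u <= -5 || cnt <= -1 || 2*u <= 2*cnt + 2)))) && ((!(acc + 2*cnt == -8 || 3*u != -4)) ==> (u <= -5 || 2*u <= -1 || 2*u <= 2*cnt + 2))
Before havoc acc: forall acc_1. (((acc_1 + 2*cnt == -8 || 3*u != -4) ==> ((acc_1 < -10 ==> ((cnt < -10 ==> ((cnt < -10 ==> ((!(cnt < -10)) && (u <= -5 || cnt <= -1 || 2*u <= 2*cnt + 2))) && ((!(cnt < -10)) ==> (u <= -5 || cnt <= -1 || 2*u <= 2*cnt + 2)))) && ((!(cnt < -10)) ==> (u <= -5 || cnt <= -1 || 2*u <= 2*cnt + 2)))) && ((!(acc_1 < -10)) ==> (u <= -5 || cnt <= -1 || 2*u <= 2*cnt + 2)))) && ((!(acc_1 + 2*cnt == -8 || 3*u != -4)) ==> (u <= -5 || 2*u <= -1 || 2*u <= 2*cnt + 2)))
Answer: WP = forall acc_1. (((acc_1 + 2*cnt == -8 || 3*u != -4) ==> ((acc_1 < -10 ==> ((cnt < -10 ==> ((cnt < -10 ==> ((!(cnt < -10)) && (u <= -5 || cnt <= -1 || 2*u <= 2*cnt + 2))) && ((!(cnt < -10)) ==> (u <= -5 || cnt <= -1 || 2*u <= 2*cnt + 2)))) && ((!(cnt < -10)) ==> (u <= -5 || cnt <= -1 || 2*u <= 2*cnt + 2)))) && ((!(acc_1 < -10)) ==> (u <= -5 || cnt <= -1 || 2*u <= 2*cnt + 2)))) && ((!(acc_1 + 2*cnt == -8 || 3*u != -4)) ==> (u <= -5 || 2*u <= -1 || 2*u <= 2*cnt + 2)))


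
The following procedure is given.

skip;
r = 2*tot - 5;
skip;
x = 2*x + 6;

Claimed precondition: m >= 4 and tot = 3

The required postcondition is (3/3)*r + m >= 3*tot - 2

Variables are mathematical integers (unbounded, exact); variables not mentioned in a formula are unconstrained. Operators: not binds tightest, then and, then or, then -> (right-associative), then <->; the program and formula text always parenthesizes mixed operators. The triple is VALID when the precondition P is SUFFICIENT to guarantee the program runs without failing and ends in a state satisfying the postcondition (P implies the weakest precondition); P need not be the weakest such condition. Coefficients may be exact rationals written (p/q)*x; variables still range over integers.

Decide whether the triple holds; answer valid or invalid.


Working backward. After the program, the postcondition (3/3)*r + m >= 3*tot - 2 must hold; in canonical form it is m + r >= 3*tot - 2.
Before x := 2*x + 6: m + r >= 3*tot - 2
Before skip: m + r >= 3*tot - 2
Before r := 2*tot - 5: m >= tot + 3
Before skip: m >= tot + 3
The weakest precondition is m >= tot + 3.
Check whether m >= 4 and tot = 3 implies it.
Countermodel: at the initial state m = 4, tot = 3, the precondition holds but the weakest precondition fails.
Answer: invalid


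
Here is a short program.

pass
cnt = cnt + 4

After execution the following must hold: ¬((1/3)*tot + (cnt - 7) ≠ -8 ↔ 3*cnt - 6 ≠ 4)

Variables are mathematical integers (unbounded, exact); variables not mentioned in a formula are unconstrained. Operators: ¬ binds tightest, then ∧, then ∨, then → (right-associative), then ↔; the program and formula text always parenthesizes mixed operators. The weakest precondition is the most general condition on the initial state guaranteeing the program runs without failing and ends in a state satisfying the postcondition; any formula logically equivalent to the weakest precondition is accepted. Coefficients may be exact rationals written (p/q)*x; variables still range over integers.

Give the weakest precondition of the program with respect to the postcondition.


Working backward. After the program, the postcondition ¬((1/3)*tot + (cnt - 7) ≠ -8 ↔ 3*cnt - 6 ≠ 4) must hold; in canonical form it is ¬(cnt + (1/3)*tot ≠ -1 ↔ 3*cnt ≠ 10).
Before cnt := cnt + 4: ¬(cnt + (1/3)*tot ≠ -5 ↔ 3*cnt ≠ -2)
Before skip: ¬(cnt + (1/3)*tot ≠ -5 ↔ 3*cnt ≠ -2)
Answer: WP = ¬(cnt + (1/3)*tot ≠ -5 ↔ 3*cnt ≠ -2)


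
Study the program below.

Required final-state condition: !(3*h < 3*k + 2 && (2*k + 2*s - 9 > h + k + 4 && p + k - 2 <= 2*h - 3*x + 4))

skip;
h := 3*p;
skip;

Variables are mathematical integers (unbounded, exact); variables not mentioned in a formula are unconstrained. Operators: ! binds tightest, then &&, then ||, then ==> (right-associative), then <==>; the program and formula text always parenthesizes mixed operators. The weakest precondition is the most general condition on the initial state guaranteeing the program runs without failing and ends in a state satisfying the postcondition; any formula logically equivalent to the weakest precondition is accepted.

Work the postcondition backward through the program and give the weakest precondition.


Working backward. After the program, the postcondition !(3*h < 3*k + 2 && (2*k + 2*s - 9 > h + k + 4 && p + k - 2 <= 2*h - 3*x + 4)) must hold; in canonical form it is !(3*h < 3*k + 2 && k + 2*s > h + 13 && k + p + 3*x <= 2*h + 6).
Before skip: !(3*h < 3*k + 2 && k + 2*s > h + 13 && k + p + 3*x <= 2*h + 6)
Before h := 3*p: !(9*p < 3*k + 2 && k + 2*s > 3*p + 13 && k + 3*x <= 5*p + 6)
Before skip: !(9*p < 3*k + 2 && k + 2*s > 3*p + 13 && k + 3*x <= 5*p + 6)
Answer: WP = !(9*p < 3*k + 2 && k + 2*s > 3*p + 13 && k + 3*x <= 5*p + 6)


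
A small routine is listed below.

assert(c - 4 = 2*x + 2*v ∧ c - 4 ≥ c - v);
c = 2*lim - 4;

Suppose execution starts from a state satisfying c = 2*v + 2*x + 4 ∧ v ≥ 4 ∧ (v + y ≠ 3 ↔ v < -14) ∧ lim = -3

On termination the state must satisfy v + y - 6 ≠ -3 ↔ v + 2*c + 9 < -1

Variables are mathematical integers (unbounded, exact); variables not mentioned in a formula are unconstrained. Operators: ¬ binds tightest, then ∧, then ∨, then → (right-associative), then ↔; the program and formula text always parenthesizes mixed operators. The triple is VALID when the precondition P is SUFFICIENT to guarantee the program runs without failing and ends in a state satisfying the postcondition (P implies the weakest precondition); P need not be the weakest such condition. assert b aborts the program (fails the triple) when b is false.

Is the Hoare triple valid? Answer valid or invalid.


Working backward. After the program, the postcondition v + y - 6 ≠ -3 ↔ v + 2*c + 9 < -1 must hold; in canonical form it is v + y ≠ 3 ↔ 2*c + v < -10.
Before c := 2*lim - 4: v + y ≠ 3 ↔ 4*lim + v < -2
Before assert c - 4 = 2*x + 2*v ∧ c - 4 ≥ c - v: c = 2*v + 2*x + 4 ∧ v ≥ 4 ∧ (v + y ≠ 3 ↔ 4*lim + v < -2)
The weakest precondition is c = 2*v + 2*x + 4 ∧ v ≥ 4 ∧ (v + y ≠ 3 ↔ 4*lim + v < -2).
Check whether c = 2*v + 2*x + 4 ∧ v ≥ 4 ∧ (v + y ≠ 3 ↔ v < -14) ∧ lim = -3 implies it.
Countermodel: at the initial state c = 12, lim = -3, v = 4, x = 0, y = -1, the precondition holds but the weakest precondition fails.
Answer: invalid


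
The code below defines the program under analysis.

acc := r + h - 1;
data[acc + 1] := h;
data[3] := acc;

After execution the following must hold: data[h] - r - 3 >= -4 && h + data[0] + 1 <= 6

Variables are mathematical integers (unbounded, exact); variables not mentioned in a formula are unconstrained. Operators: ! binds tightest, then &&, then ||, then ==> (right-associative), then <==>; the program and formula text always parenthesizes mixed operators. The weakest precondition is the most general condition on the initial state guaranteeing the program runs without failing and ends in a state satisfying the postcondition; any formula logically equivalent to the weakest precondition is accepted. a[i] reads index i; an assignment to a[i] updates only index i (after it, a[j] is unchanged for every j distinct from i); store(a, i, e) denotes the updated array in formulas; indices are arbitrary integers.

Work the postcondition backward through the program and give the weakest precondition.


Working backward. After the program, the postcondition data[h] - r - 3 >= -4 && h + data[0] + 1 <= 6 must hold; in canonical form it is data[h] >= r - 1 && data[0] + h <= 5.
Before data[3] := acc: store(data, 3, acc)[h] >= r - 1 && data[0] + h <= 5
Before data[acc + 1] := h: store(store(data, acc + 1, h), 3, acc)[h] >= r - 1 && store(data, acc + 1, h)[0] + h <= 5
Before acc := r + h - 1: store(store(data, h + r, h), 3, h + r - 1)[h] >= r - 1 && store(data, h + r, h)[0] + h <= 5
Answer: WP = store(store(data, h + r, h), 3, h + r - 1)[h] >= r - 1 && store(data, h + r, h)[0] + h <= 5


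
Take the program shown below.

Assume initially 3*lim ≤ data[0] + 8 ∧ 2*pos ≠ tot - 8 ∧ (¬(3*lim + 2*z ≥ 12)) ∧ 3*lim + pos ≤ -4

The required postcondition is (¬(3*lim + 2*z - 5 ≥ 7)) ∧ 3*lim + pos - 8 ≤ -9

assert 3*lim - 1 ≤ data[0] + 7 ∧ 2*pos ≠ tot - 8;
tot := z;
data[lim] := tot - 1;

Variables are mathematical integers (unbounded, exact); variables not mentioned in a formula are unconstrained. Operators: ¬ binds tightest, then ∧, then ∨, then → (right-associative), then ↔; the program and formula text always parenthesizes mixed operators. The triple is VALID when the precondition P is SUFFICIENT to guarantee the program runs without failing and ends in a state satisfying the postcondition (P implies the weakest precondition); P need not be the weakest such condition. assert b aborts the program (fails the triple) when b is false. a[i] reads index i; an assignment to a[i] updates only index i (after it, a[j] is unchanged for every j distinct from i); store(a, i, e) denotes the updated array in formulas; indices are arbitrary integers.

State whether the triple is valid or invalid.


Working backward. After the program, the postcondition (¬(3*lim + 2*z - 5 ≥ 7)) ∧ 3*lim + pos - 8 ≤ -9 must hold; in canonical form it is (¬(3*lim + 2*z ≥ 12)) ∧ 3*lim + pos ≤ -1.
Before data[lim] := tot - 1: (¬(3*lim + 2*z ≥ 12)) ∧ 3*lim + pos ≤ -1
Before tot := z: (¬(3*lim + 2*z ≥ 12)) ∧ 3*lim + pos ≤ -1
Before assert 3*lim - 1 ≤ data[0] + 7 ∧ 2*pos ≠ tot - 8: 3*lim ≤ data[0] + 8 ∧ 2*pos ≠ tot - 8 ∧ (¬(3*lim + 2*z ≥ 12)) ∧ 3*lim + pos ≤ -1
The weakest precondition is 3*lim ≤ data[0] + 8 ∧ 2*pos ≠ tot - 8 ∧ (¬(3*lim + 2*z ≥ 12)) ∧ 3*lim + pos ≤ -1.
Check whether 3*lim ≤ data[0] + 8 ∧ 2*pos ≠ tot - 8 ∧ (¬(3*lim + 2*z ≥ 12)) ∧ 3*lim + pos ≤ -4 implies it.
Every state satisfying the precondition satisfies the weakest precondition: the implication holds.
Answer: valid


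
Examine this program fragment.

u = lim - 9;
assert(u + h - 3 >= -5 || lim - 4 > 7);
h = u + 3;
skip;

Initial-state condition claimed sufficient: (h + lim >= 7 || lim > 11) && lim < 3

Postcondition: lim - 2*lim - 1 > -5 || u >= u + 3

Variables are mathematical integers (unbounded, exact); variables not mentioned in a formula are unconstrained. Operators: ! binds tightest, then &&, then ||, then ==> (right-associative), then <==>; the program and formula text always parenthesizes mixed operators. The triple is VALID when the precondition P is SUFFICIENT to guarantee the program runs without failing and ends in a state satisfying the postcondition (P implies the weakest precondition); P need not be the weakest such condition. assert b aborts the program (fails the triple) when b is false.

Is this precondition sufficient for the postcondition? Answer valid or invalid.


Working backward. After the program, the postcondition lim - 2*lim - 1 > -5 || u >= u + 3 must hold; in canonical form it is lim < 4.
Before skip: lim < 4
Before h := u + 3: lim < 4
Before assert u + h - 3 >= -5 || lim - 4 > 7: (h + u >= -2 || lim > 11) && lim < 4
Before u := lim - 9: (h + lim >= 7 || lim > 11) && lim < 4
The weakest precondition is (h + lim >= 7 || lim > 11) && lim < 4.
Check whether (h + lim >= 7 || lim > 11) && lim < 3 implies it.
Every state satisfying the precondition satisfies the weakest precondition: the implication holds.
Answer: valid


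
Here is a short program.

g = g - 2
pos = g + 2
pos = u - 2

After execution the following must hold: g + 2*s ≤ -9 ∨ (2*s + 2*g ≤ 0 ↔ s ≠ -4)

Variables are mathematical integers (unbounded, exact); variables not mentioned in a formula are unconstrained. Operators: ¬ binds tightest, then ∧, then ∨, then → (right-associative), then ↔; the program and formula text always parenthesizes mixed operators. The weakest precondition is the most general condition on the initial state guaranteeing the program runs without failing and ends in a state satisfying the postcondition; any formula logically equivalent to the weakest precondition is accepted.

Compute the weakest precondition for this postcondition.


Working backward. After the program, the postcondition g + 2*s ≤ -9 ∨ (2*s + 2*g ≤ 0 ↔ s ≠ -4) must hold; in canonical form it is g + 2*s ≤ -9 ∨ (2*g + 2*s ≤ 0 ↔ s ≠ -4).
Before pos := u - 2: g + 2*s ≤ -9 ∨ (2*g + 2*s ≤ 0 ↔ s ≠ -4)
Before pos := g + 2: g + 2*s ≤ -9 ∨ (2*g + 2*s ≤ 0 ↔ s ≠ -4)
Before g := g - 2: g + 2*s ≤ -7 ∨ (2*g + 2*s ≤ 4 ↔ s ≠ -4)
Answer: WP = g + 2*s ≤ -7 ∨ (2*g + 2*s ≤ 4 ↔ s ≠ -4)


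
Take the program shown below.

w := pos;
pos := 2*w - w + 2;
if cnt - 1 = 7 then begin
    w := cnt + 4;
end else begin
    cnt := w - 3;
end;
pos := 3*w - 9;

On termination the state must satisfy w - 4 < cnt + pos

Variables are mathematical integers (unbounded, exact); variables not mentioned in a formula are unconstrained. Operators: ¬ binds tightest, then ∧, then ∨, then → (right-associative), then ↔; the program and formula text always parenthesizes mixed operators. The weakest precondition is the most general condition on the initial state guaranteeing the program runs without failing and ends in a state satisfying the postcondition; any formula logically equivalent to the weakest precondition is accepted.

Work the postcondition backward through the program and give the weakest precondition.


Working backward. After the program, the postcondition w - 4 < cnt + pos must hold; in canonical form it is w < cnt + pos + 4.
Before pos := 3*w - 9: cnt + 2*w > 5
Then branch requires 3*cnt > -3; else branch requires 3*w > 8.
Before the if: (cnt = 8 → 3*cnt > -3) ∧ ((¬(cnt = 8)) → 3*w > 8)
Before pos := 2*w - w + 2: (cnt = 8 → 3*cnt > -3) ∧ ((¬(cnt = 8)) → 3*w > 8)
Before w := pos: (cnt = 8 → 3*cnt > -3) ∧ ((¬(cnt = 8)) → 3*pos > 8)
Answer: WP = (cnt = 8 → 3*cnt > -3) ∧ ((¬(cnt = 8)) → 3*pos > 8)


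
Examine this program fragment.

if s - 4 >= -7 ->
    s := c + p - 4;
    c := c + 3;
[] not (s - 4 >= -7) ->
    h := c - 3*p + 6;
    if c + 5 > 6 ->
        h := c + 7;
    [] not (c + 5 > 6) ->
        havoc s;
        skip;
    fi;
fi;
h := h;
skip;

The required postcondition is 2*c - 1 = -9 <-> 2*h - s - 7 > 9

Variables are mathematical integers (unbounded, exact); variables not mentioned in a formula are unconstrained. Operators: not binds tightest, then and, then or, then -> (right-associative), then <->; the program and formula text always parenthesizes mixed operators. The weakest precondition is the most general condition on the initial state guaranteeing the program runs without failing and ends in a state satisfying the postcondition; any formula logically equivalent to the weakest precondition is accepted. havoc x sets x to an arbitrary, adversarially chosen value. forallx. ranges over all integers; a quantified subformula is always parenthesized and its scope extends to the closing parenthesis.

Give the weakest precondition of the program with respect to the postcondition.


Working backward. After the program, the postcondition 2*c - 1 = -9 <-> 2*h - s - 7 > 9 must hold; in canonical form it is 2*c = -8 <-> 2*h > s + 16.
Before skip: 2*c = -8 <-> 2*h > s + 16
Before h := h: 2*c = -8 <-> 2*h > s + 16
Then branch requires 2*c = -14 <-> 2*h > c + p + 12; else branch requires (c > 1 -> (2*c = -8 <-> 2*c > s + 2)) and ((not (c > 1)) -> (forall s_1. (2*c = -8 <-> 2*c > 6*p + s_1 + 4))).
Before the if: (s >= -3 -> (2*c = -14 <-> 2*h > c + p + 12)) and ((not (s >= -3)) -> ((c > 1 -> (2*c = -8 <-> 2*c > s + 2)) and ((not (c > 1)) -> (forall s_1. (2*c = -8 <-> 2*c > 6*p + s_1 + 4)))))
Answer: WP = (s >= -3 -> (2*c = -14 <-> 2*h > c + p + 12)) and ((not (s >= -3)) -> ((c > 1 -> (2*c = -8 <-> 2*c > s + 2)) and ((not (c > 1)) -> (forall s_1. (2*c = -8 <-> 2*c > 6*p + s_1 + 4)))))


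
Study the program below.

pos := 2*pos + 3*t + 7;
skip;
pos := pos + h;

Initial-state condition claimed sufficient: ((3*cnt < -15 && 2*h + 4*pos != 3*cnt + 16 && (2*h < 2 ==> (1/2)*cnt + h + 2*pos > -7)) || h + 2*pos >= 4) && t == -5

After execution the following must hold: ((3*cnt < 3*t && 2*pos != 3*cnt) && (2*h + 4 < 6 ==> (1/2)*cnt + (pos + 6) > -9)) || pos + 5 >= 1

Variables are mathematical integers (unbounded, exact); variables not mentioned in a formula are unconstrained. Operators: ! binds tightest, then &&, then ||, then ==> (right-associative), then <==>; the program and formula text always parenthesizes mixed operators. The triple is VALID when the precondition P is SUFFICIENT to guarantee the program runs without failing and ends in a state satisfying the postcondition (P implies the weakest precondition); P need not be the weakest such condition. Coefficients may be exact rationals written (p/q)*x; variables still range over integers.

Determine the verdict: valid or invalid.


Working backward. After the program, the postcondition ((3*cnt < 3*t && 2*pos != 3*cnt) && (2*h + 4 < 6 ==> (1/2)*cnt + (pos + 6) > -9)) || pos + 5 >= 1 must hold; in canonical form it is (3*cnt < 3*t && 2*pos != 3*cnt && (2*h < 2 ==> (1/2)*cnt + pos > -15)) || pos >= -4.
Before pos := pos + h: (3*cnt < 3*t && 2*h + 2*pos != 3*cnt && (2*h < 2 ==> (1/2)*cnt + h + pos > -15)) || h + pos >= -4
Before skip: (3*cnt < 3*t && 2*h + 2*pos != 3*cnt && (2*h < 2 ==> (1/2)*cnt + h + pos > -15)) || h + pos >= -4
Before pos := 2*pos + 3*t + 7: (3*cnt < 3*t && 2*h + 4*pos + 6*t != 3*cnt - 14 && (2*h < 2 ==> (1/2)*cnt + h + 2*pos + 3*t > -22)) || h + 2*pos + 3*t >= -11
The weakest precondition is (3*cnt < 3*t && 2*h + 4*pos + 6*t != 3*cnt - 14 && (2*h < 2 ==> (1/2)*cnt + h + 2*pos + 3*t > -22)) || h + 2*pos + 3*t >= -11.
Check whether ((3*cnt < -15 && 2*h + 4*pos != 3*cnt + 16 && (2*h < 2 ==> (1/2)*cnt + h + 2*pos > -7)) || h + 2*pos >= 4) && t == -5 implies it.
Every state satisfying the precondition satisfies the weakest precondition: the implication holds.
Answer: valid


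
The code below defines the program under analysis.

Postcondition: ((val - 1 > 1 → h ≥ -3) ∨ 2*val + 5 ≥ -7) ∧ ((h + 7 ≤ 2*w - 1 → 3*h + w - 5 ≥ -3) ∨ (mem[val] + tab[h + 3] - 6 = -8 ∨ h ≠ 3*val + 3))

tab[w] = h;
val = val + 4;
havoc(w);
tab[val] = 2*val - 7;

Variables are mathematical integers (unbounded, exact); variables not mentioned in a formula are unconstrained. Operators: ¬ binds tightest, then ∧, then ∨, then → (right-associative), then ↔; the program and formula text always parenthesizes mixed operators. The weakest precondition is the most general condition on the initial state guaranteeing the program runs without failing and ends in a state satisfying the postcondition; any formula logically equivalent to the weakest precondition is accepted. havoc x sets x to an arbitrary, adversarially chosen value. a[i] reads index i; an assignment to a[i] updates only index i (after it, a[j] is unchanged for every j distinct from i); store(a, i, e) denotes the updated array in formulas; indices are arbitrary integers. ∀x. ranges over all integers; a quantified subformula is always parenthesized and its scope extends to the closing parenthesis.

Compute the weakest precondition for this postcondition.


Working backward. After the program, the postcondition ((val - 1 > 1 → h ≥ -3) ∨ 2*val + 5 ≥ -7) ∧ ((h + 7 ≤ 2*w - 1 → 3*h + w - 5 ≥ -3) ∨ (mem[val] + tab[h + 3] - 6 = -8 ∨ h ≠ 3*val + 3)) must hold; in canonical form it is ((val > 2 → h ≥ -3) ∨ 2*val ≥ -12) ∧ ((h ≤ 2*w - 8 → 3*h + w ≥ 2) ∨ mem[val] + tab[h + 3] = -2 ∨ h ≠ 3*val + 3).
Before tab[val] := 2*val - 7: ((val > 2 → h ≥ -3) ∨ 2*val ≥ -12) ∧ ((h ≤ 2*w - 8 → 3*h + w ≥ 2) ∨ mem[val] + store(tab, val, 2*val - 7)[h + 3] = -2 ∨ h ≠ 3*val + 3)
Before havoc w: ∀w_1. (((val > 2 → h ≥ -3) ∨ 2*val ≥ -12) ∧ ((h ≤ 2*w_1 - 8 → 3*h + w_1 ≥ 2) ∨ mem[val] + store(tab, val, 2*val - 7)[h + 3] = -2 ∨ h ≠ 3*val + 3))
Before val := val + 4: ∀w_1. (((val > -2 → h ≥ -3) ∨ 2*val ≥ -20) ∧ ((h ≤ 2*w_1 - 8 → 3*h + w_1 ≥ 2) ∨ mem[val + 4] + store(tab, val + 4, 2*val + 1)[h + 3] = -2 ∨ h ≠ 3*val + 15))
Before tab[w] := h: ∀w_1. (((val > -2 → h ≥ -3) ∨ 2*val ≥ -20) ∧ ((h ≤ 2*w_1 - 8 → 3*h + w_1 ≥ 2) ∨ mem[val + 4] + store(store(tab, w, h), val + 4, 2*val + 1)[h + 3] = -2 ∨ h ≠ 3*val + 15))
Answer: WP = ∀w_1. (((val > -2 → h ≥ -3) ∨ 2*val ≥ -20) ∧ ((h ≤ 2*w_1 - 8 → 3*h + w_1 ≥ 2) ∨ mem[val + 4] + store(store(tab, w, h), val + 4, 2*val + 1)[h + 3] = -2 ∨ h ≠ 3*val + 15))
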